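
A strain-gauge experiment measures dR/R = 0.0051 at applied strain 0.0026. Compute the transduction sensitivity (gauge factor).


GF = (dR/R) / epsilon
= 0.0051 / 0.0026
= 1.9615

1.9615


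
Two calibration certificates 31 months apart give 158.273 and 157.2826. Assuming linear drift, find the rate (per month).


rate = (v2 - v1) / months
= (157.2826 - 158.273) / 31
= -0.9904 / 31
= -0.0319

-0.0319


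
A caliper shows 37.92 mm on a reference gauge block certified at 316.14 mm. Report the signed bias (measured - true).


Systematic error = measured - true
= 37.92 - 316.14
= -278.2200

-278.2200


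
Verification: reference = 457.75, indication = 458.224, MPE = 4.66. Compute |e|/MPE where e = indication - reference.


e = indication - reference = 458.224 - 457.75 = 0.4740
|e| = 0.4740
ratio = |e| / MPE = 0.4740 / 4.66
ratio = 0.1017

0.1017


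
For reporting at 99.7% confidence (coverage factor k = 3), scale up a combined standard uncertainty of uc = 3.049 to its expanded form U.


U = k * uc
U = 3 * 3.049
U = 9.1470

9.1470


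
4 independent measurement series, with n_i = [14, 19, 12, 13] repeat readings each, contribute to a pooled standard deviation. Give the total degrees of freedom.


nu = sum_i (n_i - 1)
nu = ((14 - 1) + (19 - 1) + (12 - 1) + (13 - 1))
nu = 13 + 18 + 11 + 12
nu = 54

54


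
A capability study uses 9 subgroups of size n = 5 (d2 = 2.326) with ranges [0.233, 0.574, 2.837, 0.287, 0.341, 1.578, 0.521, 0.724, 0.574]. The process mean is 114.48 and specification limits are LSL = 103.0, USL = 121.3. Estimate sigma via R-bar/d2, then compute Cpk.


R_bar = (0.233 + 0.574 + 2.837 + 0.287 + 0.341 + 1.578 + 0.521 + 0.724 + 0.574) / 9 = 0.85211111
sigma = R_bar / d2 = 0.85211111 / 2.326 = 0.36634184
Cp = (USL - LSL)/(6*sigma) = (121.3 - 103.0)/(6*0.36634184) = 8.3256
Cpu = (121.3 - 114.48)/(3*0.36634184) = 6.2055
Cpl = (114.48 - 103.0)/(3*0.36634184) = 10.4456
Cpk = min(Cpu, Cpl) = 6.2055

6.2055


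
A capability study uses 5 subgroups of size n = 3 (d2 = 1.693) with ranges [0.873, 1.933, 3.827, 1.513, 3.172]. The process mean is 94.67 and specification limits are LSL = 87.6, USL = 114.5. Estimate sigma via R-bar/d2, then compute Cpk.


R_bar = (0.873 + 1.933 + 3.827 + 1.513 + 3.172) / 5 = 2.2636
sigma = R_bar / d2 = 2.2636 / 1.693 = 1.3370348
Cp = (USL - LSL)/(6*sigma) = (114.5 - 87.6)/(6*1.3370348) = 3.3532
Cpu = (114.5 - 94.67)/(3*1.3370348) = 4.9438
Cpl = (94.67 - 87.6)/(3*1.3370348) = 1.7626
Cpk = min(Cpu, Cpl) = 1.7626

1.7626


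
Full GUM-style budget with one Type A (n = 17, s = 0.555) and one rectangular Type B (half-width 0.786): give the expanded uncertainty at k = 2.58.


u_A = s / sqrt(n) = 0.555 / sqrt(17) = 0.13460727
u_B = half_width / sqrt(3) = 0.786 / sqrt(3) = 0.45379731
uc = sqrt(u_A^2 + u_B^2) = sqrt(0.13460727^2 + 0.45379731^2) = 0.47334038
U = k * uc = 2.58 * 0.47334038
U = 1.2212

1.2212


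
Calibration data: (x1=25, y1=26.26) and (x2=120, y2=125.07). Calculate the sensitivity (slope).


slope = (y2 - y1) / (x2 - x1)
= (125.07 - 26.26) / (120 - 25)
= 98.8100 / 95
= 1.0401

1.0401


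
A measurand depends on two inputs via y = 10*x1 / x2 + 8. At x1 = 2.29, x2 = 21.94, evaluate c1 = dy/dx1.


y = 10*x1 / x2 + 8
dy/dx1 = 10/x2
Evaluate at x2 = 21.94: c1 = 10 / 21.94
c1 = 0.4558

0.4558


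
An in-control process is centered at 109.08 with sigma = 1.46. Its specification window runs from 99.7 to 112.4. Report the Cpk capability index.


Cpu = (USL - mean) / (3*sigma) = (112.4 - 109.08) / (3*1.46) = 0.7580
Cpl = (mean - LSL) / (3*sigma) = (109.08 - 99.7) / (3*1.46) = 2.1416
Cpk = min(Cpu, Cpl) = 0.7580

0.7580


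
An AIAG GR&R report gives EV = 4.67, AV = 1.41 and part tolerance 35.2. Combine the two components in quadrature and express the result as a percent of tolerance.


GRR = sqrt(EV^2 + AV^2) = sqrt(4.67^2 + 1.41^2) = 4.8782169
%GRR = GRR / tol * 100 = 4.8782169 / 35.2 * 100
%GRR = 13.8586

13.8586


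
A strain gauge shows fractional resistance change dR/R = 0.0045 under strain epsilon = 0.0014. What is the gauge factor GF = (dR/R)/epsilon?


GF = (dR/R) / epsilon
= 0.0045 / 0.0014
= 3.2143

3.2143


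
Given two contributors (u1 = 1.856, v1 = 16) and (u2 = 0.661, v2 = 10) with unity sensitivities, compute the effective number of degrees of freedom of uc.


uc = sqrt(u1^2 + u2^2) = sqrt(1.856^2 + 0.661^2) = 1.9701921
v_eff = uc^4 / (u1^4/v1 + u2^4/v2)
= 1.9701921^4 / (1.856^4/16 + 0.661^4/10)
= 15.06726 / 0.76072788
v_eff = 19.8064

19.8064


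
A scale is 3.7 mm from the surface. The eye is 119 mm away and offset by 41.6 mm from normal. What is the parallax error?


error = h * offset / d
= 3.7 * 41.6 / 119
= 1.2934

1.2934


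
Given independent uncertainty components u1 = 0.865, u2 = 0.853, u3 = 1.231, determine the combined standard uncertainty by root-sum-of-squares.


uc = sqrt(0.865^2 + 0.853^2 + 1.231^2)
uc = sqrt(2.991195)
uc = 1.7295

1.7295


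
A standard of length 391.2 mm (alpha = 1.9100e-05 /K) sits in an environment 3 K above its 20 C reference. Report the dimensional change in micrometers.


dL = L * alpha * dT
= 391.2 * 1.9100e-05 * 3
= 0.0224158 mm
dL_um = 0.0224158 * 1000 = 22.4158 um

22.4158


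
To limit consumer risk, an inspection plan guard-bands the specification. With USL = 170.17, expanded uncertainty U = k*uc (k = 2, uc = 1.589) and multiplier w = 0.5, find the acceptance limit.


U = k * uc = 2 * 1.589 = 3.178
guard band g = w * U = 0.5 * 3.178 = 1.589
AL = USL - g = 170.17 - 1.589
AL = 168.5810

168.5810


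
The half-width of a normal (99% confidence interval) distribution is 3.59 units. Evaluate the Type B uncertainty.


u_B = half_width / 2.576
u_B = 3.59 / 2.576
u_B = 1.3936

1.3936


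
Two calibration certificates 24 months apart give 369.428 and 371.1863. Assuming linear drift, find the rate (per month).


rate = (v2 - v1) / months
= (371.1863 - 369.428) / 24
= 1.7583 / 24
= 0.0733

0.0733


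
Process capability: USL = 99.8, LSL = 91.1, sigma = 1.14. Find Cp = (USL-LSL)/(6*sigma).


Cp = (USL - LSL) / (6 * sigma)
= (99.8 - 91.1) / (6 * 1.14)
= 8.7000 / 6.8400
= 1.2719

1.2719


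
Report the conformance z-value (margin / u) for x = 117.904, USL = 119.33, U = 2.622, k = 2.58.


u = U / k = 2.622 / 2.58 = 1.0162791
margin = |USL - x| = |119.33 - 117.904| = 1.426
z = margin / u = 1.426 / 1.0162791
z = 1.4032

1.4032


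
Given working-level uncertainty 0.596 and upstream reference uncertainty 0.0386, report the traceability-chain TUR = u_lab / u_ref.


TUR = u_lab / u_ref
= 0.596 / 0.0386
= 15.4404

15.4404


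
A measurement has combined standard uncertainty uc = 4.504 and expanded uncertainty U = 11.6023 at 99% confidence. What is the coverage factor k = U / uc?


k = U / uc
k = 11.6023 / 4.504
k = 2.576

2.576


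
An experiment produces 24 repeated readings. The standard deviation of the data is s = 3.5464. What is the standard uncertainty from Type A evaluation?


u_A = s / sqrt(n)
u_A = 3.5464 / sqrt(24)
u_A = 3.5464 / 4.8989795
u_A = 0.7239

0.7239


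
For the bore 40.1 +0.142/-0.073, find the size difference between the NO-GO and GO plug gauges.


GO = nominal - lower_tol (smallest hole = maximum material condition)
GO = 40.1 - 0.073 = 40.027
NO-GO = nominal + upper_tol (largest hole = least material condition)
NO-GO = 40.1 + 0.142 = 40.242
spread = NO-GO - GO = 40.242 - 40.027 = 0.2150

0.2150


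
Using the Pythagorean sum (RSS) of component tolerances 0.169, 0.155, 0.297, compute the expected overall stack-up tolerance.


RSS = sqrt(0.169^2 + 0.155^2 + 0.297^2)
= sqrt(0.140795)
= 0.3752

0.3752


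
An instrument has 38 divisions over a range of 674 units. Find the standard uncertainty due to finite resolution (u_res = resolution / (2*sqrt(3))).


resolution = range / divisions
resolution = 674 / 38 = 17.736842
u_res = resolution / (2*sqrt(3))
u_res = 17.736842 / 3.4641016
u_res = 5.1202

5.1202


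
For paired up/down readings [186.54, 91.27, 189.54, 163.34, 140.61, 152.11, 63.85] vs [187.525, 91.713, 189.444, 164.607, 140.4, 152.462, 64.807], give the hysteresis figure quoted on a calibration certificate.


|186.54 - 187.525| = 0.9850
|91.27 - 91.713| = 0.4430
|189.54 - 189.444| = 0.0960
|163.34 - 164.607| = 1.2670
|140.61 - 140.4| = 0.2100
|152.11 - 152.462| = 0.3520
|63.85 - 64.807| = 0.9570
hysteresis = max(diffs) = 1.2670

1.2670


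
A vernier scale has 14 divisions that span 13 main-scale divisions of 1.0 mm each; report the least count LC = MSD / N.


LC = MSD / n_div
= 1.0 / 14
= 0.0714

0.0714


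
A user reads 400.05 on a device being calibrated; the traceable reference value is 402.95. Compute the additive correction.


Correction = standard - reading
= 402.95 - 400.05
= 2.9000

2.9000


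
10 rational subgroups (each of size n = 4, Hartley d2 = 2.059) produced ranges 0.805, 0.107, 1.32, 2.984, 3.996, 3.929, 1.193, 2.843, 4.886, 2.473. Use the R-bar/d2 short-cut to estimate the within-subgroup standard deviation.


R_bar = (0.805 + 0.107 + 1.32 + 2.984 + 3.996 + 3.929 + 1.193 + 2.843 + 4.886 + 2.473) / 10
R_bar = 24.536 / 10 = 2.4536
sigma_hat = R_bar / d2 = 2.4536 / 2.059 = 1.1916

1.1916


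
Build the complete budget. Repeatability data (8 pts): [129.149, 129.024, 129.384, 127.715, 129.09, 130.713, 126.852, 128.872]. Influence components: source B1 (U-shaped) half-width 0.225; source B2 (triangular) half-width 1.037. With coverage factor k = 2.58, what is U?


mean = (129.149 + 129.024 + 129.384 + 127.715 + 129.09 + 130.713 + 126.852 + 128.872) / 8 = 128.849875
s = sqrt(sum((x - mean)^2)/(n-1)) = 1.1472897
u_A = s / sqrt(n) = 1.1472897 / sqrt(8) = 0.40562816
u_B1 = 0.225 / sqrt(2) = 0.15909903
u_B2 = 1.037 / sqrt(6) = 0.42335348
uc = sqrt(0.40562816^2 + 0.15909903^2 + 0.42335348^2) = 0.60751533
U = k * uc = 2.58 * 0.60751533
U = 1.5674

1.5674


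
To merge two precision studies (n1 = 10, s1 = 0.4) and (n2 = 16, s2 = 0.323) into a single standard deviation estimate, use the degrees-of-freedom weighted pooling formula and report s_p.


s_p = sqrt(((n1-1)*s1^2 + (n2-1)*s2^2) / (n1+n2-2))
numerator = (10-1)*0.4^2 + (16-1)*0.323^2 = 1.44 + 1.564935 = 3.004935
denominator = 10 + 16 - 2 = 24
s_p^2 = 3.004935 / 24 = 0.12520563
s_p = sqrt(0.12520563) = 0.3538

0.3538


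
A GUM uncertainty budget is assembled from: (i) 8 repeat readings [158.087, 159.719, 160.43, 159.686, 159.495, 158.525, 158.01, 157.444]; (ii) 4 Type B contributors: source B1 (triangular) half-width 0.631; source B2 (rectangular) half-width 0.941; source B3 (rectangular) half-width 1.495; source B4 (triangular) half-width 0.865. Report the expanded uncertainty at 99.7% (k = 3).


mean = (158.087 + 159.719 + 160.43 + 159.686 + 159.495 + 158.525 + 158.01 + 157.444) / 8 = 158.9245
s = sqrt(sum((x - mean)^2)/(n-1)) = 1.048285
u_A = s / sqrt(n) = 1.048285 / sqrt(8) = 0.37062472
u_B1 = 0.631 / sqrt(6) = 0.25760467
u_B2 = 0.941 / sqrt(3) = 0.5432866
u_B3 = 1.495 / sqrt(3) = 0.86313865
u_B4 = 0.865 / sqrt(6) = 0.35313477
uc = sqrt(0.37062472^2 + 0.25760467^2 + 0.5432866^2 + 0.86313865^2 + 0.35313477^2) = 1.1698699
U = k * uc = 3 * 1.1698699
U = 3.5096

3.5096


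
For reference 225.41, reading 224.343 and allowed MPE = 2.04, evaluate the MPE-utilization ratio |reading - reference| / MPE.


e = indication - reference = 224.343 - 225.41 = -1.0670
|e| = 1.0670
ratio = |e| / MPE = 1.0670 / 2.04
ratio = 0.5230

0.5230


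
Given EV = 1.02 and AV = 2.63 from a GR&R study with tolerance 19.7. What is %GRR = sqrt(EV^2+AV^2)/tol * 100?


GRR = sqrt(EV^2 + AV^2) = sqrt(1.02^2 + 2.63^2) = 2.8208687
%GRR = GRR / tol * 100 = 2.8208687 / 19.7 * 100
%GRR = 14.3191

14.3191


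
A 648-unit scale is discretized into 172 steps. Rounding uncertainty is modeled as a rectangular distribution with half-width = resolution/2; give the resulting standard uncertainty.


resolution = range / divisions
resolution = 648 / 172 = 3.7674419
u_res = resolution / (2*sqrt(3))
u_res = 3.7674419 / 3.4641016
u_res = 1.0876

1.0876


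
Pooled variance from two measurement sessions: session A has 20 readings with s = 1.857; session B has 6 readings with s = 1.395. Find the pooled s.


s_p = sqrt(((n1-1)*s1^2 + (n2-1)*s2^2) / (n1+n2-2))
numerator = (20-1)*1.857^2 + (6-1)*1.395^2 = 65.520531 + 9.730125 = 75.250656
denominator = 20 + 6 - 2 = 24
s_p^2 = 75.250656 / 24 = 3.135444
s_p = sqrt(3.135444) = 1.7707

1.7707


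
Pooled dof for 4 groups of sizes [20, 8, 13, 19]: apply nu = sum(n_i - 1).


nu = sum_i (n_i - 1)
nu = ((20 - 1) + (8 - 1) + (13 - 1) + (19 - 1))
nu = 19 + 7 + 12 + 18
nu = 56

56


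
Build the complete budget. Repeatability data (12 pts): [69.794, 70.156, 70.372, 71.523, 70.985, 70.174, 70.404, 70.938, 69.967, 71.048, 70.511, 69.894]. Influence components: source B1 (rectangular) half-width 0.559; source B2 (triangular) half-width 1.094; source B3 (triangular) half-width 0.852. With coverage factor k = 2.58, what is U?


mean = (69.794 + 70.156 + 70.372 + 71.523 + 70.985 + 70.174 + 70.404 + 70.938 + 69.967 + 71.048 + 70.511 + 69.894) / 12 = 70.4805
s = sqrt(sum((x - mean)^2)/(n-1)) = 0.53677768
u_A = s / sqrt(n) = 0.53677768 / sqrt(12) = 0.15495437
u_B1 = 0.559 / sqrt(3) = 0.3227388
u_B2 = 1.094 / sqrt(6) = 0.44662363
u_B3 = 0.852 / sqrt(6) = 0.34782754
uc = sqrt(0.15495437^2 + 0.3227388^2 + 0.44662363^2 + 0.34782754^2) = 0.66979688
U = k * uc = 2.58 * 0.66979688
U = 1.7281

1.7281


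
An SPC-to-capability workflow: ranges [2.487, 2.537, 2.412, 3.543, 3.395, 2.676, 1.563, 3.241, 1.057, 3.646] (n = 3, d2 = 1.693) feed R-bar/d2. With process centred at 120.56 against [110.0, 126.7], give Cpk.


R_bar = (2.487 + 2.537 + 2.412 + 3.543 + 3.395 + 2.676 + 1.563 + 3.241 + 1.057 + 3.646) / 10 = 2.6557
sigma = R_bar / d2 = 2.6557 / 1.693 = 1.5686356
Cp = (USL - LSL)/(6*sigma) = (126.7 - 110.0)/(6*1.5686356) = 1.7744
Cpu = (126.7 - 120.56)/(3*1.5686356) = 1.3047
Cpl = (120.56 - 110.0)/(3*1.5686356) = 2.2440
Cpk = min(Cpu, Cpl) = 1.3047

1.3047


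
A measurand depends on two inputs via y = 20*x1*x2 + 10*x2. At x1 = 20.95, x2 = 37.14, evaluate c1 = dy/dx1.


y = 20*x1*x2 + 10*x2
dy/dx1 = 20*x2
Evaluate at x2 = 37.14: c1 = 20 * 37.14
c1 = 742.8000

742.8000


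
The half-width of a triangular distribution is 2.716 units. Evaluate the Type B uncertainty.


u_B = half_width / sqrt(6)
u_B = 2.716 / 2.4494897
u_B = 1.1088

1.1088


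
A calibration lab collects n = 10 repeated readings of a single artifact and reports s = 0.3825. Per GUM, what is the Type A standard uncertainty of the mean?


u_A = s / sqrt(n)
u_A = 0.3825 / sqrt(10)
u_A = 0.3825 / 3.1622777
u_A = 0.1210

0.1210


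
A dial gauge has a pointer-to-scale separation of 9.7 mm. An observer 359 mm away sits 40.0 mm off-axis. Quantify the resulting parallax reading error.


error = h * offset / d
= 9.7 * 40.0 / 359
= 1.0808

1.0808


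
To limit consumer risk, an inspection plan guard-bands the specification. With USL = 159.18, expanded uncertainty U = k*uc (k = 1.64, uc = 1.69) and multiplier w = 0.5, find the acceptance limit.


U = k * uc = 1.64 * 1.69 = 2.7716
guard band g = w * U = 0.5 * 2.7716 = 1.3858
AL = USL - g = 159.18 - 1.3858
AL = 157.7942

157.7942


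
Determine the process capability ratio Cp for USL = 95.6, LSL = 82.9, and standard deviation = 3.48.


Cp = (USL - LSL) / (6 * sigma)
= (95.6 - 82.9) / (6 * 3.48)
= 12.7000 / 20.8800
= 0.6082

0.6082


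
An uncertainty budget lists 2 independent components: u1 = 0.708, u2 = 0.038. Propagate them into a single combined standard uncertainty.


uc = sqrt(0.708^2 + 0.038^2)
uc = sqrt(0.502708)
uc = 0.7090

0.7090


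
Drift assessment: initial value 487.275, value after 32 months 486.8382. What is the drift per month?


rate = (v2 - v1) / months
= (486.8382 - 487.275) / 32
= -0.4368 / 32
= -0.0137

-0.0137


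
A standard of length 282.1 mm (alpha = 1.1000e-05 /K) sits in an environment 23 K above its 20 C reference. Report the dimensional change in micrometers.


dL = L * alpha * dT
= 282.1 * 1.1000e-05 * 23
= 0.0713713 mm
dL_um = 0.0713713 * 1000 = 71.3713 um

71.3713


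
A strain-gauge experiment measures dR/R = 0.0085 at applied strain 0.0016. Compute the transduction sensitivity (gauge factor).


GF = (dR/R) / epsilon
= 0.0085 / 0.0016
= 5.3125

5.3125


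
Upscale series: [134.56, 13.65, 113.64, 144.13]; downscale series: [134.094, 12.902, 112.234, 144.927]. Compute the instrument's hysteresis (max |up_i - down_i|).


|134.56 - 134.094| = 0.4660
|13.65 - 12.902| = 0.7480
|113.64 - 112.234| = 1.4060
|144.13 - 144.927| = 0.7970
hysteresis = max(diffs) = 1.4060

1.4060


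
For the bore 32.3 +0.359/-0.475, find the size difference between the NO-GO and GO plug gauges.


GO = nominal - lower_tol (smallest hole = maximum material condition)
GO = 32.3 - 0.475 = 31.825
NO-GO = nominal + upper_tol (largest hole = least material condition)
NO-GO = 32.3 + 0.359 = 32.659
spread = NO-GO - GO = 32.659 - 31.825 = 0.8340

0.8340


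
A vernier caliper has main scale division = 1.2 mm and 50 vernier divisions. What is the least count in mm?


LC = MSD / n_div
= 1.2 / 50
= 0.0240

0.0240


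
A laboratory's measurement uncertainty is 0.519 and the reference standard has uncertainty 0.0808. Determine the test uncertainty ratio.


TUR = u_lab / u_ref
= 0.519 / 0.0808
= 6.4233

6.4233


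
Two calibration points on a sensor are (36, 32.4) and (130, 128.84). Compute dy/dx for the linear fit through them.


slope = (y2 - y1) / (x2 - x1)
= (128.84 - 32.4) / (130 - 36)
= 96.4400 / 94
= 1.0260

1.0260


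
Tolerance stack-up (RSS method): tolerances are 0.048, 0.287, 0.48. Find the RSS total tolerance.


RSS = sqrt(0.048^2 + 0.287^2 + 0.48^2)
= sqrt(0.315073)
= 0.5613

0.5613


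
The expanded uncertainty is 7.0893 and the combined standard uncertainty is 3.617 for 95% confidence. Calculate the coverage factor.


k = U / uc
k = 7.0893 / 3.617
k = 1.96

1.96


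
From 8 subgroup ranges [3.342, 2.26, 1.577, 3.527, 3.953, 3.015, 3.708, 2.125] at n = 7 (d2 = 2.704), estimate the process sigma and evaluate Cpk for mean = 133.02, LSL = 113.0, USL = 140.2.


R_bar = (3.342 + 2.26 + 1.577 + 3.527 + 3.953 + 3.015 + 3.708 + 2.125) / 8 = 2.938375
sigma = R_bar / d2 = 2.938375 / 2.704 = 1.0866771
Cp = (USL - LSL)/(6*sigma) = (140.2 - 113.0)/(6*1.0866771) = 4.1717
Cpu = (140.2 - 133.02)/(3*1.0866771) = 2.2024
Cpl = (133.02 - 113.0)/(3*1.0866771) = 6.1410
Cpk = min(Cpu, Cpl) = 2.2024

2.2024


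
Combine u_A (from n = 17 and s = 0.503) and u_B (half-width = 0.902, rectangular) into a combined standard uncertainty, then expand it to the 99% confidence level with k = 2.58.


u_A = s / sqrt(n) = 0.503 / sqrt(17) = 0.12199542
u_B = half_width / sqrt(3) = 0.902 / sqrt(3) = 0.52076994
uc = sqrt(u_A^2 + u_B^2) = sqrt(0.12199542^2 + 0.52076994^2) = 0.53486841
U = k * uc = 2.58 * 0.53486841
U = 1.3800

1.3800


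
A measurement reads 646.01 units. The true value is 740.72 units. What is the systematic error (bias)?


Systematic error = measured - true
= 646.01 - 740.72
= -94.7100

-94.7100


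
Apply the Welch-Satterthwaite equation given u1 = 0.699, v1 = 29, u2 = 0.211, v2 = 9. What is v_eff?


uc = sqrt(u1^2 + u2^2) = sqrt(0.699^2 + 0.211^2) = 0.73015204
v_eff = uc^4 / (u1^4/v1 + u2^4/v2)
= 0.73015204^4 / (0.699^4/29 + 0.211^4/9)
= 0.28421907 / 0.0084523368
v_eff = 33.6261

33.6261


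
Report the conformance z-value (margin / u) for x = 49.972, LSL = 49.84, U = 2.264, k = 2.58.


u = U / k = 2.264 / 2.58 = 0.87751938
margin = |LSL - x| = |49.84 - 49.972| = 0.132
z = margin / u = 0.132 / 0.87751938
z = 0.1504

0.1504


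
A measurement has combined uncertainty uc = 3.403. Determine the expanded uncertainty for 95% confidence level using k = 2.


U = k * uc
U = 2 * 3.403
U = 6.8060

6.8060


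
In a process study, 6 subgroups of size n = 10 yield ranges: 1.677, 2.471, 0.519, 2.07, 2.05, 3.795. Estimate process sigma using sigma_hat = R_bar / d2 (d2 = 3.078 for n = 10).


R_bar = (1.677 + 2.471 + 0.519 + 2.07 + 2.05 + 3.795) / 6
R_bar = 12.582 / 6 = 2.097
sigma_hat = R_bar / d2 = 2.097 / 3.078 = 0.6813

0.6813


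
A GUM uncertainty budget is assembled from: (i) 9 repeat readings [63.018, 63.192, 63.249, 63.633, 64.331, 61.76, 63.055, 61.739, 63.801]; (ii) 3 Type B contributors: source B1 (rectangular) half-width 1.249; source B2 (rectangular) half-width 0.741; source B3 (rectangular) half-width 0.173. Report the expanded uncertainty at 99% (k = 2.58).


mean = (63.018 + 63.192 + 63.249 + 63.633 + 64.331 + 61.76 + 63.055 + 61.739 + 63.801) / 9 = 63.08644444
s = sqrt(sum((x - mean)^2)/(n-1)) = 0.8643301
u_A = s / sqrt(n) = 0.8643301 / sqrt(9) = 0.28811003
u_B1 = 1.249 / sqrt(3) = 0.72111049
u_B2 = 0.741 / sqrt(3) = 0.42781655
u_B3 = 0.173 / sqrt(3) = 0.099881597
uc = sqrt(0.28811003^2 + 0.72111049^2 + 0.42781655^2 + 0.099881597^2) = 0.89219452
U = k * uc = 2.58 * 0.89219452
U = 2.3019

2.3019


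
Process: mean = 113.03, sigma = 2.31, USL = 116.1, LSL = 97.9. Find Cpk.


Cpu = (USL - mean) / (3*sigma) = (116.1 - 113.03) / (3*2.31) = 0.4430
Cpl = (mean - LSL) / (3*sigma) = (113.03 - 97.9) / (3*2.31) = 2.1833
Cpk = min(Cpu, Cpl) = 0.4430

0.4430


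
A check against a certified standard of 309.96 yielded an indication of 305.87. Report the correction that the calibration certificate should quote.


Correction = standard - reading
= 309.96 - 305.87
= 4.0900

4.0900


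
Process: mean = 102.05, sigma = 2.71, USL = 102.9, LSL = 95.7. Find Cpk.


Cpu = (USL - mean) / (3*sigma) = (102.9 - 102.05) / (3*2.71) = 0.1046
Cpl = (mean - LSL) / (3*sigma) = (102.05 - 95.7) / (3*2.71) = 0.7811
Cpk = min(Cpu, Cpl) = 0.1046

0.1046


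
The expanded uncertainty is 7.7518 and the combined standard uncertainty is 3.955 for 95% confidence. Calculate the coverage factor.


k = U / uc
k = 7.7518 / 3.955
k = 1.96

1.96


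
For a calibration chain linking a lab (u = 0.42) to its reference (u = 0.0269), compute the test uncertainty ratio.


TUR = u_lab / u_ref
= 0.42 / 0.0269
= 15.6134

15.6134


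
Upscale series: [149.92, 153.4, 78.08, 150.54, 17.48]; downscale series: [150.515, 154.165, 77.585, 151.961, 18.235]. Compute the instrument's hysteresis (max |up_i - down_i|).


|149.92 - 150.515| = 0.5950
|153.4 - 154.165| = 0.7650
|78.08 - 77.585| = 0.4950
|150.54 - 151.961| = 1.4210
|17.48 - 18.235| = 0.7550
hysteresis = max(diffs) = 1.4210

1.4210


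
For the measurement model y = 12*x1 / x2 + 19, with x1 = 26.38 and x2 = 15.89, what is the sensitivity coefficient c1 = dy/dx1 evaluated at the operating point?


y = 12*x1 / x2 + 19
dy/dx1 = 12/x2
Evaluate at x2 = 15.89: c1 = 12 / 15.89
c1 = 0.7552

0.7552


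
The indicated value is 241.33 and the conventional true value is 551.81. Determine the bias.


Systematic error = measured - true
= 241.33 - 551.81
= -310.4800

-310.4800


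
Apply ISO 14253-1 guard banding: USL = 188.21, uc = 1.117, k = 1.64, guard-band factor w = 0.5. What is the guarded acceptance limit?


U = k * uc = 1.64 * 1.117 = 1.83188
guard band g = w * U = 0.5 * 1.83188 = 0.91594
AL = USL - g = 188.21 - 0.91594
AL = 187.2941

187.2941


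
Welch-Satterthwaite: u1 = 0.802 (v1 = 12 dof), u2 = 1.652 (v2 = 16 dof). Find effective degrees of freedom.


uc = sqrt(u1^2 + u2^2) = sqrt(0.802^2 + 1.652^2) = 1.8363845
v_eff = uc^4 / (u1^4/v1 + u2^4/v2)
= 1.8363845^4 / (0.802^4/12 + 1.652^4/16)
= 11.372461 / 0.49997649
v_eff = 22.7460

22.7460


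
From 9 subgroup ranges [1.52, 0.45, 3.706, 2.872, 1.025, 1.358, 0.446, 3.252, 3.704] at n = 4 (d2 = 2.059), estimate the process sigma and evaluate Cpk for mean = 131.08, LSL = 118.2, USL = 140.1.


R_bar = (1.52 + 0.45 + 3.706 + 2.872 + 1.025 + 1.358 + 0.446 + 3.252 + 3.704) / 9 = 2.037
sigma = R_bar / d2 = 2.037 / 2.059 = 0.9893152
Cp = (USL - LSL)/(6*sigma) = (140.1 - 118.2)/(6*0.9893152) = 3.6894
Cpu = (140.1 - 131.08)/(3*0.9893152) = 3.0391
Cpl = (131.08 - 118.2)/(3*0.9893152) = 4.3397
Cpk = min(Cpu, Cpl) = 3.0391

3.0391


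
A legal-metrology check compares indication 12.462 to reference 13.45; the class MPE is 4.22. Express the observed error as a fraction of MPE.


e = indication - reference = 12.462 - 13.45 = -0.9880
|e| = 0.9880
ratio = |e| / MPE = 0.9880 / 4.22
ratio = 0.2341

0.2341


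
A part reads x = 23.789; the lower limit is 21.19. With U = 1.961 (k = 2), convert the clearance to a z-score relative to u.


u = U / k = 1.961 / 2 = 0.9805
margin = |LSL - x| = |21.19 - 23.789| = 2.599
z = margin / u = 2.599 / 0.9805
z = 2.6507

2.6507


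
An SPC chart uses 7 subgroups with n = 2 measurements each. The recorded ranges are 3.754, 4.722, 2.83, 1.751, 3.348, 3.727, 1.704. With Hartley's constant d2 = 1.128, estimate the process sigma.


R_bar = (3.754 + 4.722 + 2.83 + 1.751 + 3.348 + 3.727 + 1.704) / 7
R_bar = 21.836 / 7 = 3.1194286
sigma_hat = R_bar / d2 = 3.1194286 / 1.128 = 2.7655

2.7655


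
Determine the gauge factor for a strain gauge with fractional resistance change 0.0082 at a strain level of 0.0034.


GF = (dR/R) / epsilon
= 0.0082 / 0.0034
= 2.4118

2.4118


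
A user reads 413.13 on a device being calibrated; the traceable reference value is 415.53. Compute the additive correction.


Correction = standard - reading
= 415.53 - 413.13
= 2.4000

2.4000


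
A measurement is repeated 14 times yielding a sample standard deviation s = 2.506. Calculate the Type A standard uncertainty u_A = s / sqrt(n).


u_A = s / sqrt(n)
u_A = 2.506 / sqrt(14)
u_A = 2.506 / 3.7416574
u_A = 0.6698

0.6698


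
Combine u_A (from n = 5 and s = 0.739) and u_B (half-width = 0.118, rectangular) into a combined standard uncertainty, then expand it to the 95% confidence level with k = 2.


u_A = s / sqrt(n) = 0.739 / sqrt(5) = 0.33049085
u_B = half_width / sqrt(3) = 0.118 / sqrt(3) = 0.068127332
uc = sqrt(u_A^2 + u_B^2) = sqrt(0.33049085^2 + 0.068127332^2) = 0.33743968
U = k * uc = 2 * 0.33743968
U = 0.6749

0.6749


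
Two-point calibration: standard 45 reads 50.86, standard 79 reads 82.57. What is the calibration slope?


slope = (y2 - y1) / (x2 - x1)
= (82.57 - 50.86) / (79 - 45)
= 31.7100 / 34
= 0.9326

0.9326


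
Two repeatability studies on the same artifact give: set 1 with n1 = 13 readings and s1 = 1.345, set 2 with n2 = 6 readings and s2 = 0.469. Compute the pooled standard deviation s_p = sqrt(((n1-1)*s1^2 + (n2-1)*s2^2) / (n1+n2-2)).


s_p = sqrt(((n1-1)*s1^2 + (n2-1)*s2^2) / (n1+n2-2))
numerator = (13-1)*1.345^2 + (6-1)*0.469^2 = 21.7083 + 1.099805 = 22.808105
denominator = 13 + 6 - 2 = 17
s_p^2 = 22.808105 / 17 = 1.3416532
s_p = sqrt(1.3416532) = 1.1583

1.1583


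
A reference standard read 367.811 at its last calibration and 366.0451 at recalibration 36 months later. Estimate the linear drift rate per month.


rate = (v2 - v1) / months
= (366.0451 - 367.811) / 36
= -1.7659 / 36
= -0.0491

-0.0491


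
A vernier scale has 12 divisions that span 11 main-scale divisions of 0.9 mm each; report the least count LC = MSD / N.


LC = MSD / n_div
= 0.9 / 12
= 0.0750

0.0750


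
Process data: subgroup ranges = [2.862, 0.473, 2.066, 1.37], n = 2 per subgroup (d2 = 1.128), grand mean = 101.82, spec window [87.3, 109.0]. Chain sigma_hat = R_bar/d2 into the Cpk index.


R_bar = (2.862 + 0.473 + 2.066 + 1.37) / 4 = 1.69275
sigma = R_bar / d2 = 1.69275 / 1.128 = 1.5006649
Cp = (USL - LSL)/(6*sigma) = (109.0 - 87.3)/(6*1.5006649) = 2.4100
Cpu = (109.0 - 101.82)/(3*1.5006649) = 1.5948
Cpl = (101.82 - 87.3)/(3*1.5006649) = 3.2252
Cpk = min(Cpu, Cpl) = 1.5948

1.5948


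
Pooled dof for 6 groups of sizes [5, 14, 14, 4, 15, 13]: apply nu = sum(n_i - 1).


nu = sum_i (n_i - 1)
nu = ((5 - 1) + (14 - 1) + (14 - 1) + (4 - 1) + (15 - 1) + (13 - 1))
nu = 4 + 13 + 13 + 3 + 14 + 12
nu = 59

59


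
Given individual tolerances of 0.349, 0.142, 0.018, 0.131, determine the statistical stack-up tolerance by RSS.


RSS = sqrt(0.349^2 + 0.142^2 + 0.018^2 + 0.131^2)
= sqrt(0.15945)
= 0.3993

0.3993


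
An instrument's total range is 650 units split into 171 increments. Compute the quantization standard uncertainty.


resolution = range / divisions
resolution = 650 / 171 = 3.8011696
u_res = resolution / (2*sqrt(3))
u_res = 3.8011696 / 3.4641016
u_res = 1.0973

1.0973


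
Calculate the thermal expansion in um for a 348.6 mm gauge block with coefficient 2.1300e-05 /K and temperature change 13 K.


dL = L * alpha * dT
= 348.6 * 2.1300e-05 * 13
= 0.0965273 mm
dL_um = 0.0965273 * 1000 = 96.5273 um

96.5273


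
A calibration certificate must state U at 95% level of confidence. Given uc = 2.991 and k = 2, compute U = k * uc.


U = k * uc
U = 2 * 2.991
U = 5.9820

5.9820


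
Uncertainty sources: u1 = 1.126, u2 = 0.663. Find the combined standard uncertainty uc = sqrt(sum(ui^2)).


uc = sqrt(1.126^2 + 0.663^2)
uc = sqrt(1.707445)
uc = 1.3067

1.3067


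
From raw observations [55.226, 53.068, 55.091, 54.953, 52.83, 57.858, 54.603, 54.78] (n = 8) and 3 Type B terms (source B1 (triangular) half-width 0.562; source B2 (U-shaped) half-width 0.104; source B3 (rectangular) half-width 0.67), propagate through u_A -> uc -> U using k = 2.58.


mean = (55.226 + 53.068 + 55.091 + 54.953 + 52.83 + 57.858 + 54.603 + 54.78) / 8 = 54.801125
s = sqrt(sum((x - mean)^2)/(n-1)) = 1.5381275
u_A = s / sqrt(n) = 1.5381275 / sqrt(8) = 0.54381019
u_B1 = 0.562 / sqrt(6) = 0.22943554
u_B2 = 0.104 / sqrt(2) = 0.073539105
u_B3 = 0.67 / sqrt(3) = 0.38682468
uc = sqrt(0.54381019^2 + 0.22943554^2 + 0.073539105^2 + 0.38682468^2) = 0.70951499
U = k * uc = 2.58 * 0.70951499
U = 1.8305

1.8305


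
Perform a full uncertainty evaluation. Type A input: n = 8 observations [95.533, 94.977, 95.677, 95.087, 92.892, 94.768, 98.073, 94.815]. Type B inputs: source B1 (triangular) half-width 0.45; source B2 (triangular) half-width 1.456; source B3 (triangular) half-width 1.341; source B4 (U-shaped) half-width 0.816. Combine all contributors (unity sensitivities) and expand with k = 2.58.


mean = (95.533 + 94.977 + 95.677 + 95.087 + 92.892 + 94.768 + 98.073 + 94.815) / 8 = 95.22775
s = sqrt(sum((x - mean)^2)/(n-1)) = 1.429815
u_A = s / sqrt(n) = 1.429815 / sqrt(8) = 0.50551594
u_B1 = 0.45 / sqrt(6) = 0.18371173
u_B2 = 1.456 / sqrt(6) = 0.59440951
u_B3 = 1.341 / sqrt(6) = 0.54746096
u_B4 = 0.816 / sqrt(2) = 0.57699913
uc = sqrt(0.50551594^2 + 0.18371173^2 + 0.59440951^2 + 0.54746096^2 + 0.57699913^2) = 1.1292743
U = k * uc = 2.58 * 1.1292743
U = 2.9135

2.9135


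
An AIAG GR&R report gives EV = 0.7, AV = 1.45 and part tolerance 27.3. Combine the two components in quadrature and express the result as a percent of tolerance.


GRR = sqrt(EV^2 + AV^2) = sqrt(0.7^2 + 1.45^2) = 1.6101242
%GRR = GRR / tol * 100 = 1.6101242 / 27.3 * 100
%GRR = 5.8979

5.8979


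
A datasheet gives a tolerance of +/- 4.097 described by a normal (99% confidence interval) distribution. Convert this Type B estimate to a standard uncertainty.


u_B = half_width / 2.576
u_B = 4.097 / 2.576
u_B = 1.5905

1.5905


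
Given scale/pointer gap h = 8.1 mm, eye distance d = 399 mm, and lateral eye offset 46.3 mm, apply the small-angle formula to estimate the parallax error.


error = h * offset / d
= 8.1 * 46.3 / 399
= 0.9399

0.9399


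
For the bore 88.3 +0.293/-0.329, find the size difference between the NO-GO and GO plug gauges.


GO = nominal - lower_tol (smallest hole = maximum material condition)
GO = 88.3 - 0.329 = 87.971
NO-GO = nominal + upper_tol (largest hole = least material condition)
NO-GO = 88.3 + 0.293 = 88.593
spread = NO-GO - GO = 88.593 - 87.971 = 0.6220

0.6220


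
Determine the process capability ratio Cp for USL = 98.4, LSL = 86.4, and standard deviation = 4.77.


Cp = (USL - LSL) / (6 * sigma)
= (98.4 - 86.4) / (6 * 4.77)
= 12.0000 / 28.6200
= 0.4193

0.4193


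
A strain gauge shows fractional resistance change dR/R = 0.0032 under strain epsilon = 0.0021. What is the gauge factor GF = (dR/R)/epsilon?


GF = (dR/R) / epsilon
= 0.0032 / 0.0021
= 1.5238

1.5238


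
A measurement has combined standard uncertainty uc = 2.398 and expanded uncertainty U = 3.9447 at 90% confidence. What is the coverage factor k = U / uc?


k = U / uc
k = 3.9447 / 2.398
k = 1.645

1.645


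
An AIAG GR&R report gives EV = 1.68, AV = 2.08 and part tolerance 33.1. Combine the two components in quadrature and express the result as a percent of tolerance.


GRR = sqrt(EV^2 + AV^2) = sqrt(1.68^2 + 2.08^2) = 2.673724
%GRR = GRR / tol * 100 = 2.673724 / 33.1 * 100
%GRR = 8.0777

8.0777


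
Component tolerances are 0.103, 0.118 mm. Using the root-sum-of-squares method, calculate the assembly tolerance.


RSS = sqrt(0.103^2 + 0.118^2)
= sqrt(0.024533)
= 0.1566

0.1566


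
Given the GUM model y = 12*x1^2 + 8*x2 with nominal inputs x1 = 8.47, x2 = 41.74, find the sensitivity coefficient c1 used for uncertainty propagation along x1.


y = 12*x1^2 + 8*x2
dy/dx1 = 2*12*x1
Evaluate at x1 = 8.47: c1 = 24 * 8.47
c1 = 203.2800

203.2800


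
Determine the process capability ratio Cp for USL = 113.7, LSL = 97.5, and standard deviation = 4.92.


Cp = (USL - LSL) / (6 * sigma)
= (113.7 - 97.5) / (6 * 4.92)
= 16.2000 / 29.5200
= 0.5488

0.5488


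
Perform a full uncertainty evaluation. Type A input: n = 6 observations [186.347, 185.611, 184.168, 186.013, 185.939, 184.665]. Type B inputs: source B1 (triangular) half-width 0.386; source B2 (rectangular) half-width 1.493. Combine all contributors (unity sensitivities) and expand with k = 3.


mean = (186.347 + 185.611 + 184.168 + 186.013 + 185.939 + 184.665) / 6 = 185.4571667
s = sqrt(sum((x - mean)^2)/(n-1)) = 0.85393921
u_A = s / sqrt(n) = 0.85393921 / sqrt(6) = 0.34861922
u_B1 = 0.386 / sqrt(6) = 0.15758384
u_B2 = 1.493 / sqrt(3) = 0.86198395
uc = sqrt(0.34861922^2 + 0.15758384^2 + 0.86198395^2) = 0.94307177
U = k * uc = 3 * 0.94307177
U = 2.8292

2.8292


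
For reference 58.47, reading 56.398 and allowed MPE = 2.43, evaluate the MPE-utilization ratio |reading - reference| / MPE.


e = indication - reference = 56.398 - 58.47 = -2.0720
|e| = 2.0720
ratio = |e| / MPE = 2.0720 / 2.43
ratio = 0.8527

0.8527


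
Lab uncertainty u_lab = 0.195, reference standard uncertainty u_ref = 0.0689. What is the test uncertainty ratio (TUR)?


TUR = u_lab / u_ref
= 0.195 / 0.0689
= 2.8302

2.8302


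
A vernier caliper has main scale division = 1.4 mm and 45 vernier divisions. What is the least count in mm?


LC = MSD / n_div
= 1.4 / 45
= 0.0311

0.0311


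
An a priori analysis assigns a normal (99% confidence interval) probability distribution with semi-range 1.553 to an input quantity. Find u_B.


u_B = half_width / 2.576
u_B = 1.553 / 2.576
u_B = 0.6029

0.6029


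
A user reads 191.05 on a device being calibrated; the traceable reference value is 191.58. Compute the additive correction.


Correction = standard - reading
= 191.58 - 191.05
= 0.5300

0.5300


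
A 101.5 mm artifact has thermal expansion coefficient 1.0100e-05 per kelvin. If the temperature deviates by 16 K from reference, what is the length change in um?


dL = L * alpha * dT
= 101.5 * 1.0100e-05 * 16
= 0.0164024 mm
dL_um = 0.0164024 * 1000 = 16.4024 um

16.4024


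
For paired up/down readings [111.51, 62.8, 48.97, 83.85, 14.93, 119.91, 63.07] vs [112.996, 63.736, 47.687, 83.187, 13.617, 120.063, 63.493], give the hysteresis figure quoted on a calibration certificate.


|111.51 - 112.996| = 1.4860
|62.8 - 63.736| = 0.9360
|48.97 - 47.687| = 1.2830
|83.85 - 83.187| = 0.6630
|14.93 - 13.617| = 1.3130
|119.91 - 120.063| = 0.1530
|63.07 - 63.493| = 0.4230
hysteresis = max(diffs) = 1.4860

1.4860


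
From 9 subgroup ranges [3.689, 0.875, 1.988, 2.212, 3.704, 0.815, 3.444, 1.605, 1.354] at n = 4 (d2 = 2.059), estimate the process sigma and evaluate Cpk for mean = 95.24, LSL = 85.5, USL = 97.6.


R_bar = (3.689 + 0.875 + 1.988 + 2.212 + 3.704 + 0.815 + 3.444 + 1.605 + 1.354) / 9 = 2.1873333
sigma = R_bar / d2 = 2.1873333 / 2.059 = 1.062328
Cp = (USL - LSL)/(6*sigma) = (97.6 - 85.5)/(6*1.062328) = 1.8983
Cpu = (97.6 - 95.24)/(3*1.062328) = 0.7405
Cpl = (95.24 - 85.5)/(3*1.062328) = 3.0562
Cpk = min(Cpu, Cpl) = 0.7405

0.7405


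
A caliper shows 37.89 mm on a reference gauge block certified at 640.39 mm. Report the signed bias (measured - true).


Systematic error = measured - true
= 37.89 - 640.39
= -602.5000

-602.5000


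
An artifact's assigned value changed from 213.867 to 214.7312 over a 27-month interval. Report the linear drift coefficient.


rate = (v2 - v1) / months
= (214.7312 - 213.867) / 27
= 0.8642 / 27
= 0.0320

0.0320


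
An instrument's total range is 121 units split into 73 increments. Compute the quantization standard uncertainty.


resolution = range / divisions
resolution = 121 / 73 = 1.6575342
u_res = resolution / (2*sqrt(3))
u_res = 1.6575342 / 3.4641016
u_res = 0.4785

0.4785


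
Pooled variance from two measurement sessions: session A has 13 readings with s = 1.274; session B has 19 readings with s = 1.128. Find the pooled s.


s_p = sqrt(((n1-1)*s1^2 + (n2-1)*s2^2) / (n1+n2-2))
numerator = (13-1)*1.274^2 + (19-1)*1.128^2 = 19.476912 + 22.902912 = 42.379824
denominator = 13 + 19 - 2 = 30
s_p^2 = 42.379824 / 30 = 1.4126608
s_p = sqrt(1.4126608) = 1.1886

1.1886


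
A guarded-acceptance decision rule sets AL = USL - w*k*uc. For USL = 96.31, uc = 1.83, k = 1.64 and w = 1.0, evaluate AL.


U = k * uc = 1.64 * 1.83 = 3.0012
guard band g = w * U = 1.0 * 3.0012 = 3.0012
AL = USL - g = 96.31 - 3.0012
AL = 93.3088

93.3088


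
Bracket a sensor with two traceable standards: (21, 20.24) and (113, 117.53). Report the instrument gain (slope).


slope = (y2 - y1) / (x2 - x1)
= (117.53 - 20.24) / (113 - 21)
= 97.2900 / 92
= 1.0575

1.0575


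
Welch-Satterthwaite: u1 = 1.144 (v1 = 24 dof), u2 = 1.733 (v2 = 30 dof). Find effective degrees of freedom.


uc = sqrt(u1^2 + u2^2) = sqrt(1.144^2 + 1.733^2) = 2.0765416
v_eff = uc^4 / (u1^4/v1 + u2^4/v2)
= 2.0765416^4 / (1.144^4/24 + 1.733^4/30)
= 18.59356 / 0.37202441
v_eff = 49.9794

49.9794


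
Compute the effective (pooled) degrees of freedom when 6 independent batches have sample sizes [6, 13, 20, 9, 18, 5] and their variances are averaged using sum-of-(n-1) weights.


nu = sum_i (n_i - 1)
nu = ((6 - 1) + (13 - 1) + (20 - 1) + (9 - 1) + (18 - 1) + (5 - 1))
nu = 5 + 12 + 19 + 8 + 17 + 4
nu = 65

65


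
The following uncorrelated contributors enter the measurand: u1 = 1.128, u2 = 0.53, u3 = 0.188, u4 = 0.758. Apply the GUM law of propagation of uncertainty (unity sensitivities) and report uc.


uc = sqrt(1.128^2 + 0.53^2 + 0.188^2 + 0.758^2)
uc = sqrt(2.163192)
uc = 1.4708

1.4708


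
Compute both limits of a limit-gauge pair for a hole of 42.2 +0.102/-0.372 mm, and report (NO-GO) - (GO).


GO = nominal - lower_tol (smallest hole = maximum material condition)
GO = 42.2 - 0.372 = 41.828
NO-GO = nominal + upper_tol (largest hole = least material condition)
NO-GO = 42.2 + 0.102 = 42.302
spread = NO-GO - GO = 42.302 - 41.828 = 0.4740

0.4740


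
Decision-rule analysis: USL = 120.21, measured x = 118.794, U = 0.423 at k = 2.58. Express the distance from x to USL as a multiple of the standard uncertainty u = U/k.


u = U / k = 0.423 / 2.58 = 0.16395349
margin = |USL - x| = |120.21 - 118.794| = 1.416
z = margin / u = 1.416 / 0.16395349
z = 8.6366

8.6366


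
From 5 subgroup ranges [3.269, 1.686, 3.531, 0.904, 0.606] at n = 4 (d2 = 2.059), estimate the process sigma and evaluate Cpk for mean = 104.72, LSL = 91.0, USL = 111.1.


R_bar = (3.269 + 1.686 + 3.531 + 0.904 + 0.606) / 5 = 1.9992
sigma = R_bar / d2 = 1.9992 / 2.059 = 0.97095678
Cp = (USL - LSL)/(6*sigma) = (111.1 - 91.0)/(6*0.97095678) = 3.4502
Cpu = (111.1 - 104.72)/(3*0.97095678) = 2.1903
Cpl = (104.72 - 91.0)/(3*0.97095678) = 4.7101
Cpk = min(Cpu, Cpl) = 2.1903

2.1903
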